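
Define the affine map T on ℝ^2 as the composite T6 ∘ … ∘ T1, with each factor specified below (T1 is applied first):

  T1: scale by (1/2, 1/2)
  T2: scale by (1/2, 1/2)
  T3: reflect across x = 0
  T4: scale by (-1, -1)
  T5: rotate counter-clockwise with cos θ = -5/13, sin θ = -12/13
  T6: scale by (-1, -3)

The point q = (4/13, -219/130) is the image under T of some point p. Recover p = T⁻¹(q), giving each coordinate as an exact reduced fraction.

p = (-8/5, 2)

T1 = [1/2 0 0; 0 1/2 0; 0 0 1]
T2·T1 = [1/4 0 0; 0 1/4 0; 0 0 1]
T3·…·T1 = [-1/4 0 0; 0 1/4 0; 0 0 1]
T4·…·T1 = [1/4 0 0; 0 -1/4 0; 0 0 1]
T5·…·T1 = [-5/52 -3/13 0; -3/13 5/52 0; 0 0 1]
T6·…·T1 = [5/52 3/13 0; 9/13 -15/52 0; 0 0 1]
det M = -3/16; M⁻¹ = [20/13 16/13 0; 48/13 -20/39 0; 0 0 1]
M⁻¹ · (4/13, -219/130)ᵀ = (-8/5, 2)ᵀ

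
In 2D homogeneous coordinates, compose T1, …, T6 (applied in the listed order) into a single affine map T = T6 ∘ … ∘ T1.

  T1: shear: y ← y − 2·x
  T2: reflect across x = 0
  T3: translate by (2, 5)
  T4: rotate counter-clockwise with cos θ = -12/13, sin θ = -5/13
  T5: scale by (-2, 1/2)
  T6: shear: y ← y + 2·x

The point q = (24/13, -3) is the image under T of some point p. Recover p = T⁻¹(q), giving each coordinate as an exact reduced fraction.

T1 = [1 0 0; -2 1 0; 0 0 1]
T2·T1 = [-1 0 0; -2 1 0; 0 0 1]
T3·…·T1 = [-1 0 2; -2 1 5; 0 0 1]
T4·…·T1 = [2/13 5/13 1/13; 29/13 -12/13 -70/13; 0 0 1]
T5·…·T1 = [-4/13 -10/13 -2/13; 29/26 -6/13 -35/13; 0 0 1]
T6·…·T1 = [-4/13 -10/13 -2/13; 1/2 -2 -3; 0 0 1]
det M = 1; M⁻¹ = [-2 10/13 2; -1/2 -4/13 -1; 0 0 1]
M⁻¹ · (24/13, -3)ᵀ = (-4, -1)ᵀ

p = (-4, -1)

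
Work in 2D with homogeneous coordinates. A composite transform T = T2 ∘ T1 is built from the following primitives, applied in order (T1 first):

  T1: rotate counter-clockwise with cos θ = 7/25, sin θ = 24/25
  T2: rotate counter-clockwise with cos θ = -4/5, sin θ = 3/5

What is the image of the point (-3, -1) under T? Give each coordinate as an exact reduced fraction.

T(p) = (9/5, 13/5)

T1 rotate counter-clockwise with cos θ = 7/25, sin θ = 24/25: (-3, -1) → (3/25, -79/25)
T2 rotate counter-clockwise with cos θ = -4/5, sin θ = 3/5: (3/25, -79/25) → (9/5, 13/5)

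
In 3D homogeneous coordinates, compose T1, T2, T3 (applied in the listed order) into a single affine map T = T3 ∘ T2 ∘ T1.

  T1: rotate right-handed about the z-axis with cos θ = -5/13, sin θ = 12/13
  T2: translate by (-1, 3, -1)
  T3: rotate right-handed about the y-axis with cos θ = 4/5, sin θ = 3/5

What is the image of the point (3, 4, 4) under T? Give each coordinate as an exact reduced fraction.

T1 rotate right-handed about the z-axis with cos θ = -5/13, sin θ = 12/13: (3, 4, 4) → (-63/13, 16/13, 4)
T2 translate by (-1, 3, -1): (-63/13, 16/13, 4) → (-76/13, 55/13, 3)
T3 rotate right-handed about the y-axis with cos θ = 4/5, sin θ = 3/5: (-76/13, 55/13, 3) → (-187/65, 55/13, 384/65)

T(p) = (-187/65, 55/13, 384/65)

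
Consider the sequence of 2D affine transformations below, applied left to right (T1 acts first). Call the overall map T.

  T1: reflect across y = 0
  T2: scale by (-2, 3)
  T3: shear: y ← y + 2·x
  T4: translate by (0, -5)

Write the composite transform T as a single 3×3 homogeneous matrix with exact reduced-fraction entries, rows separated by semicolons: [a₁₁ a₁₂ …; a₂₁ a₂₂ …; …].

T1 = [1 0 0; 0 -1 0; 0 0 1]
T2·T1 = [-2 0 0; 0 -3 0; 0 0 1]
T3·…·T1 = [-2 0 0; -4 -3 0; 0 0 1]
T4·…·T1 = [-2 0 0; -4 -3 -5; 0 0 1]

T = [-2 0 0; -4 -3 -5; 0 0 1]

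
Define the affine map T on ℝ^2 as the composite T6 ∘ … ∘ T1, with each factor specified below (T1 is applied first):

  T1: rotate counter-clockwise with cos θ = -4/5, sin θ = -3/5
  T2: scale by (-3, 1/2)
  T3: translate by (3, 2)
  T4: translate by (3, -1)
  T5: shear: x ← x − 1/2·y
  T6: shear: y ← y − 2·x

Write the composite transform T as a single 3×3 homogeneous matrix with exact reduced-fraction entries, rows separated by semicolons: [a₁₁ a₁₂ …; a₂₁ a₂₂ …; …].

T1 = [-4/5 3/5 0; -3/5 -4/5 0; 0 0 1]
T2·T1 = [12/5 -9/5 0; -3/10 -2/5 0; 0 0 1]
T3·…·T1 = [12/5 -9/5 3; -3/10 -2/5 2; 0 0 1]
T4·…·T1 = [12/5 -9/5 6; -3/10 -2/5 1; 0 0 1]
T5·…·T1 = [51/20 -8/5 11/2; -3/10 -2/5 1; 0 0 1]
T6·…·T1 = [51/20 -8/5 11/2; -27/5 14/5 -10; 0 0 1]

T = [51/20 -8/5 11/2; -27/5 14/5 -10; 0 0 1]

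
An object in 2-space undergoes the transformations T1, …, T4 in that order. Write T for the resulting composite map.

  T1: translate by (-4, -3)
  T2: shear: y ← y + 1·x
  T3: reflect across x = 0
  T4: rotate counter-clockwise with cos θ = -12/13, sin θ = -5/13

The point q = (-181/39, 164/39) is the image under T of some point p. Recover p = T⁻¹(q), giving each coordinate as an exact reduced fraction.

p = (4/3, 0)

T1 = [1 0 -4; 0 1 -3; 0 0 1]
T2·T1 = [1 0 -4; 1 1 -7; 0 0 1]
T3·…·T1 = [-1 0 4; 1 1 -7; 0 0 1]
T4·…·T1 = [17/13 5/13 -83/13; -7/13 -12/13 64/13; 0 0 1]
det M = -1; M⁻¹ = [12/13 5/13 4; -7/13 -17/13 3; 0 0 1]
M⁻¹ · (-181/39, 164/39)ᵀ = (4/3, 0)ᵀ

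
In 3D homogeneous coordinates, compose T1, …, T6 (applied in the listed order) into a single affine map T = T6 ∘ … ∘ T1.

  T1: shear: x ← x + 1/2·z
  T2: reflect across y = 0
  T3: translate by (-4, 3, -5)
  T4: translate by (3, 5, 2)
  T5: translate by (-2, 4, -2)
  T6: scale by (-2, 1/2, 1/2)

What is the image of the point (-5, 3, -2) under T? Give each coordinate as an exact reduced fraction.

T(p) = (18, 9/2, -7/2)

T1 shear: x ← x + 1/2·z: (-5, 3, -2) → (-6, 3, -2)
T2 reflect across y = 0: (-6, 3, -2) → (-6, -3, -2)
T3 translate by (-4, 3, -5): (-6, -3, -2) → (-10, 0, -7)
T4 translate by (3, 5, 2): (-10, 0, -7) → (-7, 5, -5)
T5 translate by (-2, 4, -2): (-7, 5, -5) → (-9, 9, -7)
T6 scale by (-2, 1/2, 1/2): (-9, 9, -7) → (18, 9/2, -7/2)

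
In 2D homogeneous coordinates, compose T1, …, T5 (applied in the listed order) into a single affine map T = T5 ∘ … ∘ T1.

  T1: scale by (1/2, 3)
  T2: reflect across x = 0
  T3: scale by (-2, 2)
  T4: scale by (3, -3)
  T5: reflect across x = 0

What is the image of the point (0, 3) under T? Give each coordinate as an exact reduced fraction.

T(p) = (0, -54)

T1 scale by (1/2, 3): (0, 3) → (0, 9)
T2 reflect across x = 0: (0, 9) → (0, 9)
T3 scale by (-2, 2): (0, 9) → (0, 18)
T4 scale by (3, -3): (0, 18) → (0, -54)
T5 reflect across x = 0: (0, -54) → (0, -54)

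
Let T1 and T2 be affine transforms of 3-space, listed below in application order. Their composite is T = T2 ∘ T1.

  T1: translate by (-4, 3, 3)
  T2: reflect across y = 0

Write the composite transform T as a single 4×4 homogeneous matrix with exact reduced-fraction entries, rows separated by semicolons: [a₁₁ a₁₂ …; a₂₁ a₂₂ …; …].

T1 = [1 0 0 -4; 0 1 0 3; 0 0 1 3; 0 0 0 1]
T2·T1 = [1 0 0 -4; 0 -1 0 -3; 0 0 1 3; 0 0 0 1]

T = [1 0 0 -4; 0 -1 0 -3; 0 0 1 3; 0 0 0 1]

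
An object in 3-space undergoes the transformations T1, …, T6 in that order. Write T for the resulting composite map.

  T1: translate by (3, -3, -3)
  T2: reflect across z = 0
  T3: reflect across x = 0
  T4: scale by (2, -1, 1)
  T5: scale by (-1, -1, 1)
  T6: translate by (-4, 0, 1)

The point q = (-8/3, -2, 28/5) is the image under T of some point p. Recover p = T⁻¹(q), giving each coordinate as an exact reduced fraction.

p = (-7/3, 1, -8/5)

T1 = [1 0 0 3; 0 1 0 -3; 0 0 1 -3; 0 0 0 1]
T2·T1 = [1 0 0 3; 0 1 0 -3; 0 0 -1 3; 0 0 0 1]
T3·…·T1 = [-1 0 0 -3; 0 1 0 -3; 0 0 -1 3; 0 0 0 1]
T4·…·T1 = [-2 0 0 -6; 0 -1 0 3; 0 0 -1 3; 0 0 0 1]
T5·…·T1 = [2 0 0 6; 0 1 0 -3; 0 0 -1 3; 0 0 0 1]
T6·…·T1 = [2 0 0 2; 0 1 0 -3; 0 0 -1 4; 0 0 0 1]
det M = -2; M⁻¹ = [1/2 0 0 -1; 0 1 0 3; 0 0 -1 4; 0 0 0 1]
M⁻¹ · (-8/3, -2, 28/5)ᵀ = (-7/3, 1, -8/5)ᵀ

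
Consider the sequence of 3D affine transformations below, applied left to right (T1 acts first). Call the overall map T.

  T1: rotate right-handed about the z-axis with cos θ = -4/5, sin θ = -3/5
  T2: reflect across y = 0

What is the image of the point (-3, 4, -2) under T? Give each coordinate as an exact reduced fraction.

T(p) = (24/5, 7/5, -2)

T1 rotate right-handed about the z-axis with cos θ = -4/5, sin θ = -3/5: (-3, 4, -2) → (24/5, -7/5, -2)
T2 reflect across y = 0: (24/5, -7/5, -2) → (24/5, 7/5, -2)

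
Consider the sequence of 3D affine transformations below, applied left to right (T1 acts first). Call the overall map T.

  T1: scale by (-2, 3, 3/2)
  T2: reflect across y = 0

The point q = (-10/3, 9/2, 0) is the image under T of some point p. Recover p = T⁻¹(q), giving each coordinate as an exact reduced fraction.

T1 = [-2 0 0 0; 0 3 0 0; 0 0 3/2 0; 0 0 0 1]
T2·T1 = [-2 0 0 0; 0 -3 0 0; 0 0 3/2 0; 0 0 0 1]
det M = 9; M⁻¹ = [-1/2 0 0 0; 0 -1/3 0 0; 0 0 2/3 0; 0 0 0 1]
M⁻¹ · (-10/3, 9/2, 0)ᵀ = (5/3, -3/2, 0)ᵀ

p = (5/3, -3/2, 0)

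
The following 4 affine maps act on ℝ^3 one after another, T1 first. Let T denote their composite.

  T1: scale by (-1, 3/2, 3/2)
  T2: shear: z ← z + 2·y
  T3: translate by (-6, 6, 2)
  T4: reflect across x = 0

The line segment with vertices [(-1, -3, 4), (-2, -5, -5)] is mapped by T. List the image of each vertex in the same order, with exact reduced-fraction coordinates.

image vertices: (5, 3/2, -1), (4, -3/2, -41/2)

T1 scale by (-1, 3/2, 3/2): (-1, -3, 4) → (1, -9/2, 6); (-2, -5, -5) → (2, -15/2, -15/2)
T2 shear: z ← z + 2·y: (1, -9/2, 6) → (1, -9/2, -3); (2, -15/2, -15/2) → (2, -15/2, -45/2)
T3 translate by (-6, 6, 2): (1, -9/2, -3) → (-5, 3/2, -1); (2, -15/2, -45/2) → (-4, -3/2, -41/2)
T4 reflect across x = 0: (-5, 3/2, -1) → (5, 3/2, -1); (-4, -3/2, -41/2) → (4, -3/2, -41/2)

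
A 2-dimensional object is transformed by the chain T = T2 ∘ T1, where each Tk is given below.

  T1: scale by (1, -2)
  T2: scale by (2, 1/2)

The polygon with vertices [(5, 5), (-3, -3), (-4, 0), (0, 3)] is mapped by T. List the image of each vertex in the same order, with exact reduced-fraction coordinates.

image vertices: (10, -5), (-6, 3), (-8, 0), (0, -3)

T1 scale by (1, -2): (5, 5) → (5, -10); (-3, -3) → (-3, 6); (-4, 0) → (-4, 0); (0, 3) → (0, -6)
T2 scale by (2, 1/2): (5, -10) → (10, -5); (-3, 6) → (-6, 3); (-4, 0) → (-8, 0); (0, -6) → (0, -3)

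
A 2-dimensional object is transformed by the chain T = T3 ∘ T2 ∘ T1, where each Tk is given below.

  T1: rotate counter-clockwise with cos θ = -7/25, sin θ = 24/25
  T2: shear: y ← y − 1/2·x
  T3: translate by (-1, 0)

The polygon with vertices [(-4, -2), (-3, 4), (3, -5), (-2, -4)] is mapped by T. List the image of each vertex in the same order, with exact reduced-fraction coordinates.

T1 rotate counter-clockwise with cos θ = -7/25, sin θ = 24/25: (-4, -2) → (76/25, -82/25); (-3, 4) → (-3, -4); (3, -5) → (99/25, 107/25); (-2, -4) → (22/5, -4/5)
T2 shear: y ← y − 1/2·x: (76/25, -82/25) → (76/25, -24/5); (-3, -4) → (-3, -5/2); (99/25, 107/25) → (99/25, 23/10); (22/5, -4/5) → (22/5, -3)
T3 translate by (-1, 0): (76/25, -24/5) → (51/25, -24/5); (-3, -5/2) → (-4, -5/2); (99/25, 23/10) → (74/25, 23/10); (22/5, -3) → (17/5, -3)

image vertices: (51/25, -24/5), (-4, -5/2), (74/25, 23/10), (17/5, -3)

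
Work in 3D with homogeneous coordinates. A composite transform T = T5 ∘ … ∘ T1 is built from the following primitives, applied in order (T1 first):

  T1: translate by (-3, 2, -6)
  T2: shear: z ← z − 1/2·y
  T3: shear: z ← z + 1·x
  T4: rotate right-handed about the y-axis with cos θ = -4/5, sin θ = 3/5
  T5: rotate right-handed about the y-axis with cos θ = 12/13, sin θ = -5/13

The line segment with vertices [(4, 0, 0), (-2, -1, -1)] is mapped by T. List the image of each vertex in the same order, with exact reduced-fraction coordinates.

image vertices: (-369/65, 2, 142/65), (-107/13, 1, 277/26)

T1 translate by (-3, 2, -6): (4, 0, 0) → (1, 2, -6); (-2, -1, -1) → (-5, 1, -7)
T2 shear: z ← z − 1/2·y: (1, 2, -6) → (1, 2, -7); (-5, 1, -7) → (-5, 1, -15/2)
T3 shear: z ← z + 1·x: (1, 2, -7) → (1, 2, -6); (-5, 1, -15/2) → (-5, 1, -25/2)
T4 rotate right-handed about the y-axis with cos θ = -4/5, sin θ = 3/5: (1, 2, -6) → (-22/5, 2, 21/5); (-5, 1, -25/2) → (-7/2, 1, 13)
T5 rotate right-handed about the y-axis with cos θ = 12/13, sin θ = -5/13: (-22/5, 2, 21/5) → (-369/65, 2, 142/65); (-7/2, 1, 13) → (-107/13, 1, 277/26)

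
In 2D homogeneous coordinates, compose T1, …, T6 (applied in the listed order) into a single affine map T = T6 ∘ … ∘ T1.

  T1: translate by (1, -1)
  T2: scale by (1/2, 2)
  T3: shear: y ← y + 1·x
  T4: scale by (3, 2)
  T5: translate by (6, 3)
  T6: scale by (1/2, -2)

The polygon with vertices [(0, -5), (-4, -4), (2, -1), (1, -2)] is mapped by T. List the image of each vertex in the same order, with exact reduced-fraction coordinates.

T1 translate by (1, -1): (0, -5) → (1, -6); (-4, -4) → (-3, -5); (2, -1) → (3, -2); (1, -2) → (2, -3)
T2 scale by (1/2, 2): (1, -6) → (1/2, -12); (-3, -5) → (-3/2, -10); (3, -2) → (3/2, -4); (2, -3) → (1, -6)
T3 shear: y ← y + 1·x: (1/2, -12) → (1/2, -23/2); (-3/2, -10) → (-3/2, -23/2); (3/2, -4) → (3/2, -5/2); (1, -6) → (1, -5)
T4 scale by (3, 2): (1/2, -23/2) → (3/2, -23); (-3/2, -23/2) → (-9/2, -23); (3/2, -5/2) → (9/2, -5); (1, -5) → (3, -10)
T5 translate by (6, 3): (3/2, -23) → (15/2, -20); (-9/2, -23) → (3/2, -20); (9/2, -5) → (21/2, -2); (3, -10) → (9, -7)
T6 scale by (1/2, -2): (15/2, -20) → (15/4, 40); (3/2, -20) → (3/4, 40); (21/2, -2) → (21/4, 4); (9, -7) → (9/2, 14)

image vertices: (15/4, 40), (3/4, 40), (21/4, 4), (9/2, 14)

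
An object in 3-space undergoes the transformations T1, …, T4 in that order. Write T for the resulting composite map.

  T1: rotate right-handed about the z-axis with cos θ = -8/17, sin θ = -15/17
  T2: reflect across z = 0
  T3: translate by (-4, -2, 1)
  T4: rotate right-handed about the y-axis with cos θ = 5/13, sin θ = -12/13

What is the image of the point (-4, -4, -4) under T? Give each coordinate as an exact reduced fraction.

T1 rotate right-handed about the z-axis with cos θ = -8/17, sin θ = -15/17: (-4, -4, -4) → (-28/17, 92/17, -4)
T2 reflect across z = 0: (-28/17, 92/17, -4) → (-28/17, 92/17, 4)
T3 translate by (-4, -2, 1): (-28/17, 92/17, 4) → (-96/17, 58/17, 5)
T4 rotate right-handed about the y-axis with cos θ = 5/13, sin θ = -12/13: (-96/17, 58/17, 5) → (-1500/221, 58/17, -727/221)

T(p) = (-1500/221, 58/17, -727/221)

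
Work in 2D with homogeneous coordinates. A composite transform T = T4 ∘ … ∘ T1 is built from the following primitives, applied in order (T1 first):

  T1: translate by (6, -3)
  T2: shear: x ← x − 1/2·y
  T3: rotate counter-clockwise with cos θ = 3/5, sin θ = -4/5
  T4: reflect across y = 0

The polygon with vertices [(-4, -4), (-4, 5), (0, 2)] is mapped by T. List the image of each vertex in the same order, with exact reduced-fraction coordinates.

T1 translate by (6, -3): (-4, -4) → (2, -7); (-4, 5) → (2, 2); (0, 2) → (6, -1)
T2 shear: x ← x − 1/2·y: (2, -7) → (11/2, -7); (2, 2) → (1, 2); (6, -1) → (13/2, -1)
T3 rotate counter-clockwise with cos θ = 3/5, sin θ = -4/5: (11/2, -7) → (-23/10, -43/5); (1, 2) → (11/5, 2/5); (13/2, -1) → (31/10, -29/5)
T4 reflect across y = 0: (-23/10, -43/5) → (-23/10, 43/5); (11/5, 2/5) → (11/5, -2/5); (31/10, -29/5) → (31/10, 29/5)

image vertices: (-23/10, 43/5), (11/5, -2/5), (31/10, 29/5)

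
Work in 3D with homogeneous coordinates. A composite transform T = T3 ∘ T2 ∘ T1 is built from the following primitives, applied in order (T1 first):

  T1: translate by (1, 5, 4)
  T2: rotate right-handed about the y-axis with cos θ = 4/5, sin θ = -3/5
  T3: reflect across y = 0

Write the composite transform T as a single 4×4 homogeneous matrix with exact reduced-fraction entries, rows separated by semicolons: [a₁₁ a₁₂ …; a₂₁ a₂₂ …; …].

T1 = [1 0 0 1; 0 1 0 5; 0 0 1 4; 0 0 0 1]
T2·T1 = [4/5 0 -3/5 -8/5; 0 1 0 5; 3/5 0 4/5 19/5; 0 0 0 1]
T3·…·T1 = [4/5 0 -3/5 -8/5; 0 -1 0 -5; 3/5 0 4/5 19/5; 0 0 0 1]

T = [4/5 0 -3/5 -8/5; 0 -1 0 -5; 3/5 0 4/5 19/5; 0 0 0 1]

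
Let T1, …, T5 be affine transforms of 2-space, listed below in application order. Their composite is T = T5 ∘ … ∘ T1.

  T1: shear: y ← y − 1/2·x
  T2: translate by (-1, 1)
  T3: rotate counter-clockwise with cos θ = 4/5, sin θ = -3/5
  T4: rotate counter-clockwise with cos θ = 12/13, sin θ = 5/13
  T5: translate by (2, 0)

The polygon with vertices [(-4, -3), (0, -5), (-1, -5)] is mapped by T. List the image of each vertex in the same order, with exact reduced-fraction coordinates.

image vertices: (-37/13, 16/13), (3/65, -236/65), (-4/5, -29/10)

T1 shear: y ← y − 1/2·x: (-4, -3) → (-4, -1); (0, -5) → (0, -5); (-1, -5) → (-1, -9/2)
T2 translate by (-1, 1): (-4, -1) → (-5, 0); (0, -5) → (-1, -4); (-1, -9/2) → (-2, -7/2)
T3 rotate counter-clockwise with cos θ = 4/5, sin θ = -3/5: (-5, 0) → (-4, 3); (-1, -4) → (-16/5, -13/5); (-2, -7/2) → (-37/10, -8/5)
T4 rotate counter-clockwise with cos θ = 12/13, sin θ = 5/13: (-4, 3) → (-63/13, 16/13); (-16/5, -13/5) → (-127/65, -236/65); (-37/10, -8/5) → (-14/5, -29/10)
T5 translate by (2, 0): (-63/13, 16/13) → (-37/13, 16/13); (-127/65, -236/65) → (3/65, -236/65); (-14/5, -29/10) → (-4/5, -29/10)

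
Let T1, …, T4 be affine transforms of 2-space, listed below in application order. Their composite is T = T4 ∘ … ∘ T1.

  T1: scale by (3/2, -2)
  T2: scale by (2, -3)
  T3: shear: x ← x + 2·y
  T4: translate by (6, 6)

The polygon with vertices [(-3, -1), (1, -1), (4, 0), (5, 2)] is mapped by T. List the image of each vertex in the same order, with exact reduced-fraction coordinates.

image vertices: (-15, 0), (-3, 0), (18, 6), (45, 18)

T1 scale by (3/2, -2): (-3, -1) → (-9/2, 2); (1, -1) → (3/2, 2); (4, 0) → (6, 0); (5, 2) → (15/2, -4)
T2 scale by (2, -3): (-9/2, 2) → (-9, -6); (3/2, 2) → (3, -6); (6, 0) → (12, 0); (15/2, -4) → (15, 12)
T3 shear: x ← x + 2·y: (-9, -6) → (-21, -6); (3, -6) → (-9, -6); (12, 0) → (12, 0); (15, 12) → (39, 12)
T4 translate by (6, 6): (-21, -6) → (-15, 0); (-9, -6) → (-3, 0); (12, 0) → (18, 6); (39, 12) → (45, 18)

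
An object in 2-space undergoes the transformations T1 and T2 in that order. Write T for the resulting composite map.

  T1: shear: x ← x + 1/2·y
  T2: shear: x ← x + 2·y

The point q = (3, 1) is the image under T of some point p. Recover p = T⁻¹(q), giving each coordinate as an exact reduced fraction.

p = (1/2, 1)

T1 = [1 1/2 0; 0 1 0; 0 0 1]
T2·T1 = [1 5/2 0; 0 1 0; 0 0 1]
det M = 1; M⁻¹ = [1 -5/2 0; 0 1 0; 0 0 1]
M⁻¹ · (3, 1)ᵀ = (1/2, 1)ᵀ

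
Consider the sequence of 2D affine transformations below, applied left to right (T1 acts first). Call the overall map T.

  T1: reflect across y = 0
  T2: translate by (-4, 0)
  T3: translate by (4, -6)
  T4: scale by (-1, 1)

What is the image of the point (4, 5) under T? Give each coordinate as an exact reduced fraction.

T1 reflect across y = 0: (4, 5) → (4, -5)
T2 translate by (-4, 0): (4, -5) → (0, -5)
T3 translate by (4, -6): (0, -5) → (4, -11)
T4 scale by (-1, 1): (4, -11) → (-4, -11)

T(p) = (-4, -11)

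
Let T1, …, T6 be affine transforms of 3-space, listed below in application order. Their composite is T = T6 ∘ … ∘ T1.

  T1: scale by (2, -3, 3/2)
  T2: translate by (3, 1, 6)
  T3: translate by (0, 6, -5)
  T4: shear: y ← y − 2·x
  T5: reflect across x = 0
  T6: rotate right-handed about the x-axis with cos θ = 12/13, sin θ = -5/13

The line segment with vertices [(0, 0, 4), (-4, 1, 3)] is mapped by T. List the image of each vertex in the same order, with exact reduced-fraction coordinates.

image vertices: (-3, 47/13, 79/13), (5, 391/26, -4/13)

T1 scale by (2, -3, 3/2): (0, 0, 4) → (0, 0, 6); (-4, 1, 3) → (-8, -3, 9/2)
T2 translate by (3, 1, 6): (0, 0, 6) → (3, 1, 12); (-8, -3, 9/2) → (-5, -2, 21/2)
T3 translate by (0, 6, -5): (3, 1, 12) → (3, 7, 7); (-5, -2, 21/2) → (-5, 4, 11/2)
T4 shear: y ← y − 2·x: (3, 7, 7) → (3, 1, 7); (-5, 4, 11/2) → (-5, 14, 11/2)
T5 reflect across x = 0: (3, 1, 7) → (-3, 1, 7); (-5, 14, 11/2) → (5, 14, 11/2)
T6 rotate right-handed about the x-axis with cos θ = 12/13, sin θ = -5/13: (-3, 1, 7) → (-3, 47/13, 79/13); (5, 14, 11/2) → (5, 391/26, -4/13)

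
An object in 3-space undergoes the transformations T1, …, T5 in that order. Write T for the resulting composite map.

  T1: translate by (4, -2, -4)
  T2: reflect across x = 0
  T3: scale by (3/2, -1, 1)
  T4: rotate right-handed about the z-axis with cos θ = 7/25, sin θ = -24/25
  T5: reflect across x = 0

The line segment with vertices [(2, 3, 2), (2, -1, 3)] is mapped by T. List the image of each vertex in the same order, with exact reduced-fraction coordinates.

image vertices: (87/25, 209/25, -2), (-9/25, 237/25, -1)

T1 translate by (4, -2, -4): (2, 3, 2) → (6, 1, -2); (2, -1, 3) → (6, -3, -1)
T2 reflect across x = 0: (6, 1, -2) → (-6, 1, -2); (6, -3, -1) → (-6, -3, -1)
T3 scale by (3/2, -1, 1): (-6, 1, -2) → (-9, -1, -2); (-6, -3, -1) → (-9, 3, -1)
T4 rotate right-handed about the z-axis with cos θ = 7/25, sin θ = -24/25: (-9, -1, -2) → (-87/25, 209/25, -2); (-9, 3, -1) → (9/25, 237/25, -1)
T5 reflect across x = 0: (-87/25, 209/25, -2) → (87/25, 209/25, -2); (9/25, 237/25, -1) → (-9/25, 237/25, -1)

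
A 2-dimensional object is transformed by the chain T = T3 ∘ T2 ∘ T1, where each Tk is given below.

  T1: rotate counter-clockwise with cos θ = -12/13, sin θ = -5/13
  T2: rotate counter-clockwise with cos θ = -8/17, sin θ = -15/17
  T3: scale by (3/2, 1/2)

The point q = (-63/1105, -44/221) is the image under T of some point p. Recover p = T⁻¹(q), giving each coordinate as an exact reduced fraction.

T1 = [-12/13 5/13 0; -5/13 -12/13 0; 0 0 1]
T2·T1 = [21/221 -220/221 0; 220/221 21/221 0; 0 0 1]
T3·…·T1 = [63/442 -330/221 0; 110/221 21/442 0; 0 0 1]
det M = 3/4; M⁻¹ = [14/221 440/221 0; -440/663 42/221 0; 0 0 1]
M⁻¹ · (-63/1105, -44/221)ᵀ = (-2/5, 0)ᵀ

p = (-2/5, 0)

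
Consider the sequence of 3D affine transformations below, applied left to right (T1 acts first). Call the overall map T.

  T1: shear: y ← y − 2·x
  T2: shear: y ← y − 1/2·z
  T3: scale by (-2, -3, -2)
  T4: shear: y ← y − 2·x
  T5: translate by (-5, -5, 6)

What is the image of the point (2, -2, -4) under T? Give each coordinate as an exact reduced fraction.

T1 shear: y ← y − 2·x: (2, -2, -4) → (2, -6, -4)
T2 shear: y ← y − 1/2·z: (2, -6, -4) → (2, -4, -4)
T3 scale by (-2, -3, -2): (2, -4, -4) → (-4, 12, 8)
T4 shear: y ← y − 2·x: (-4, 12, 8) → (-4, 20, 8)
T5 translate by (-5, -5, 6): (-4, 20, 8) → (-9, 15, 14)

T(p) = (-9, 15, 14)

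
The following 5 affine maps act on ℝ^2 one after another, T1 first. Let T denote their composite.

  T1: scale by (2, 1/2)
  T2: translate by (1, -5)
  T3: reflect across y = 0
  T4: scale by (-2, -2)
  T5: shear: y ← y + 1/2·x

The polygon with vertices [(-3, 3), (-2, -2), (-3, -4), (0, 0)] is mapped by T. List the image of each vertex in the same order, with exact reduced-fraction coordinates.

image vertices: (10, -2), (6, -9), (10, -9), (-2, -11)

T1 scale by (2, 1/2): (-3, 3) → (-6, 3/2); (-2, -2) → (-4, -1); (-3, -4) → (-6, -2); (0, 0) → (0, 0)
T2 translate by (1, -5): (-6, 3/2) → (-5, -7/2); (-4, -1) → (-3, -6); (-6, -2) → (-5, -7); (0, 0) → (1, -5)
T3 reflect across y = 0: (-5, -7/2) → (-5, 7/2); (-3, -6) → (-3, 6); (-5, -7) → (-5, 7); (1, -5) → (1, 5)
T4 scale by (-2, -2): (-5, 7/2) → (10, -7); (-3, 6) → (6, -12); (-5, 7) → (10, -14); (1, 5) → (-2, -10)
T5 shear: y ← y + 1/2·x: (10, -7) → (10, -2); (6, -12) → (6, -9); (10, -14) → (10, -9); (-2, -10) → (-2, -11)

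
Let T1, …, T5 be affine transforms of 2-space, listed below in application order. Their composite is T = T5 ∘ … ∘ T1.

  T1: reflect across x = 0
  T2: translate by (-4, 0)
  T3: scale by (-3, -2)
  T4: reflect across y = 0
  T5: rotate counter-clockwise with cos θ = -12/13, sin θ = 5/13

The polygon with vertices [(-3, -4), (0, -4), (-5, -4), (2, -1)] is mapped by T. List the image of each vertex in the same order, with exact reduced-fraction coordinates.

T1 reflect across x = 0: (-3, -4) → (3, -4); (0, -4) → (0, -4); (-5, -4) → (5, -4); (2, -1) → (-2, -1)
T2 translate by (-4, 0): (3, -4) → (-1, -4); (0, -4) → (-4, -4); (5, -4) → (1, -4); (-2, -1) → (-6, -1)
T3 scale by (-3, -2): (-1, -4) → (3, 8); (-4, -4) → (12, 8); (1, -4) → (-3, 8); (-6, -1) → (18, 2)
T4 reflect across y = 0: (3, 8) → (3, -8); (12, 8) → (12, -8); (-3, 8) → (-3, -8); (18, 2) → (18, -2)
T5 rotate counter-clockwise with cos θ = -12/13, sin θ = 5/13: (3, -8) → (4/13, 111/13); (12, -8) → (-8, 12); (-3, -8) → (76/13, 81/13); (18, -2) → (-206/13, 114/13)

image vertices: (4/13, 111/13), (-8, 12), (76/13, 81/13), (-206/13, 114/13)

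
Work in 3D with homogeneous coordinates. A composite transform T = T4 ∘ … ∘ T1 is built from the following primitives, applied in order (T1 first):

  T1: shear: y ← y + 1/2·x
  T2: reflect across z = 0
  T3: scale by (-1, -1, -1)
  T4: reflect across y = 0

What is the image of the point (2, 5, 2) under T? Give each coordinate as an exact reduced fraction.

T1 shear: y ← y + 1/2·x: (2, 5, 2) → (2, 6, 2)
T2 reflect across z = 0: (2, 6, 2) → (2, 6, -2)
T3 scale by (-1, -1, -1): (2, 6, -2) → (-2, -6, 2)
T4 reflect across y = 0: (-2, -6, 2) → (-2, 6, 2)

T(p) = (-2, 6, 2)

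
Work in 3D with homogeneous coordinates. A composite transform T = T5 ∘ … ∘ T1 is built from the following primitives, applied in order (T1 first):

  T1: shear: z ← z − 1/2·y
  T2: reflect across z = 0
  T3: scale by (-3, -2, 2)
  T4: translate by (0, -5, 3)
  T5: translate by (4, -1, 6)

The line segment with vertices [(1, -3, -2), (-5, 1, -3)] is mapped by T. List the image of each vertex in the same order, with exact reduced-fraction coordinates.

image vertices: (1, 0, 10), (19, -8, 16)

T1 shear: z ← z − 1/2·y: (1, -3, -2) → (1, -3, -1/2); (-5, 1, -3) → (-5, 1, -7/2)
T2 reflect across z = 0: (1, -3, -1/2) → (1, -3, 1/2); (-5, 1, -7/2) → (-5, 1, 7/2)
T3 scale by (-3, -2, 2): (1, -3, 1/2) → (-3, 6, 1); (-5, 1, 7/2) → (15, -2, 7)
T4 translate by (0, -5, 3): (-3, 6, 1) → (-3, 1, 4); (15, -2, 7) → (15, -7, 10)
T5 translate by (4, -1, 6): (-3, 1, 4) → (1, 0, 10); (15, -7, 10) → (19, -8, 16)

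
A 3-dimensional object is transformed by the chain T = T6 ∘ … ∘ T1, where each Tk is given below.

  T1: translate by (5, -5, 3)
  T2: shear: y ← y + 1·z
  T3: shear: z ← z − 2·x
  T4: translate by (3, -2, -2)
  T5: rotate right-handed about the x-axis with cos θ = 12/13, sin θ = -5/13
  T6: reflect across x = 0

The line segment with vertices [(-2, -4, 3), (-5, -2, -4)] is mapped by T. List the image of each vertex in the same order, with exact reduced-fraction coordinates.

image vertices: (-6, -70/13, 1/13), (-3, -135/13, 14/13)

T1 translate by (5, -5, 3): (-2, -4, 3) → (3, -9, 6); (-5, -2, -4) → (0, -7, -1)
T2 shear: y ← y + 1·z: (3, -9, 6) → (3, -3, 6); (0, -7, -1) → (0, -8, -1)
T3 shear: z ← z − 2·x: (3, -3, 6) → (3, -3, 0); (0, -8, -1) → (0, -8, -1)
T4 translate by (3, -2, -2): (3, -3, 0) → (6, -5, -2); (0, -8, -1) → (3, -10, -3)
T5 rotate right-handed about the x-axis with cos θ = 12/13, sin θ = -5/13: (6, -5, -2) → (6, -70/13, 1/13); (3, -10, -3) → (3, -135/13, 14/13)
T6 reflect across x = 0: (6, -70/13, 1/13) → (-6, -70/13, 1/13); (3, -135/13, 14/13) → (-3, -135/13, 14/13)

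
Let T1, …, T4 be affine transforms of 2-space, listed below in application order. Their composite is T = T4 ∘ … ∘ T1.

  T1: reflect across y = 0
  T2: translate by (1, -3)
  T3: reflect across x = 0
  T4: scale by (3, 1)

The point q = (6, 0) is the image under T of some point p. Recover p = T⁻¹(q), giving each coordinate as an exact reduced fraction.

p = (-3, -3)

T1 = [1 0 0; 0 -1 0; 0 0 1]
T2·T1 = [1 0 1; 0 -1 -3; 0 0 1]
T3·…·T1 = [-1 0 -1; 0 -1 -3; 0 0 1]
T4·…·T1 = [-3 0 -3; 0 -1 -3; 0 0 1]
det M = 3; M⁻¹ = [-1/3 0 -1; 0 -1 -3; 0 0 1]
M⁻¹ · (6, 0)ᵀ = (-3, -3)ᵀ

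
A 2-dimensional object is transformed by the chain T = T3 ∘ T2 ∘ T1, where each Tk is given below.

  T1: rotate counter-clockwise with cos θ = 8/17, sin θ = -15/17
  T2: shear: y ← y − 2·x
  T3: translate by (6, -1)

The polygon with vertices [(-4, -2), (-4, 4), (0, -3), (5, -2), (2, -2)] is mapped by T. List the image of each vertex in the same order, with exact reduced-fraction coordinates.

T1 rotate counter-clockwise with cos θ = 8/17, sin θ = -15/17: (-4, -2) → (-62/17, 44/17); (-4, 4) → (28/17, 92/17); (0, -3) → (-45/17, -24/17); (5, -2) → (10/17, -91/17); (2, -2) → (-14/17, -46/17)
T2 shear: y ← y − 2·x: (-62/17, 44/17) → (-62/17, 168/17); (28/17, 92/17) → (28/17, 36/17); (-45/17, -24/17) → (-45/17, 66/17); (10/17, -91/17) → (10/17, -111/17); (-14/17, -46/17) → (-14/17, -18/17)
T3 translate by (6, -1): (-62/17, 168/17) → (40/17, 151/17); (28/17, 36/17) → (130/17, 19/17); (-45/17, 66/17) → (57/17, 49/17); (10/17, -111/17) → (112/17, -128/17); (-14/17, -18/17) → (88/17, -35/17)

image vertices: (40/17, 151/17), (130/17, 19/17), (57/17, 49/17), (112/17, -128/17), (88/17, -35/17)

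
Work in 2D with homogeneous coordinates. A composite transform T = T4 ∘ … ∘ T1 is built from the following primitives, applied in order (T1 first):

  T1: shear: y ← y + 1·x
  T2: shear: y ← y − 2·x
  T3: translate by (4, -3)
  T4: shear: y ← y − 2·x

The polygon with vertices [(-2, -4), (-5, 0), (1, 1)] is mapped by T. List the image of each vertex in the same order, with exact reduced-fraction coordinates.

T1 shear: y ← y + 1·x: (-2, -4) → (-2, -6); (-5, 0) → (-5, -5); (1, 1) → (1, 2)
T2 shear: y ← y − 2·x: (-2, -6) → (-2, -2); (-5, -5) → (-5, 5); (1, 2) → (1, 0)
T3 translate by (4, -3): (-2, -2) → (2, -5); (-5, 5) → (-1, 2); (1, 0) → (5, -3)
T4 shear: y ← y − 2·x: (2, -5) → (2, -9); (-1, 2) → (-1, 4); (5, -3) → (5, -13)

image vertices: (2, -9), (-1, 4), (5, -13)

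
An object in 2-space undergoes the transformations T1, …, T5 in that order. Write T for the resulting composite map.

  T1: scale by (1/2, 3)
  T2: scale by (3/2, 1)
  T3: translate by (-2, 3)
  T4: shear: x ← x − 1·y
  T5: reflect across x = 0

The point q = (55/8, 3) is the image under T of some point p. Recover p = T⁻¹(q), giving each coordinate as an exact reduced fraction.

T1 = [1/2 0 0; 0 3 0; 0 0 1]
T2·T1 = [3/4 0 0; 0 3 0; 0 0 1]
T3·…·T1 = [3/4 0 -2; 0 3 3; 0 0 1]
T4·…·T1 = [3/4 -3 -5; 0 3 3; 0 0 1]
T5·…·T1 = [-3/4 3 5; 0 3 3; 0 0 1]
det M = -9/4; M⁻¹ = [-4/3 4/3 8/3; 0 1/3 -1; 0 0 1]
M⁻¹ · (55/8, 3)ᵀ = (-5/2, 0)ᵀ

p = (-5/2, 0)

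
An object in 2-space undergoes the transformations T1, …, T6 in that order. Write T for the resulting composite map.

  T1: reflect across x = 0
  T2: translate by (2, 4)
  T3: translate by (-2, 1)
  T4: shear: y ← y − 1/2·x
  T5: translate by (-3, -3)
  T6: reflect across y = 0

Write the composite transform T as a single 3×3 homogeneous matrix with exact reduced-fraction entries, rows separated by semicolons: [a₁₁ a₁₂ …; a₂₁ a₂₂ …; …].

T1 = [-1 0 0; 0 1 0; 0 0 1]
T2·T1 = [-1 0 2; 0 1 4; 0 0 1]
T3·…·T1 = [-1 0 0; 0 1 5; 0 0 1]
T4·…·T1 = [-1 0 0; 1/2 1 5; 0 0 1]
T5·…·T1 = [-1 0 -3; 1/2 1 2; 0 0 1]
T6·…·T1 = [-1 0 -3; -1/2 -1 -2; 0 0 1]

T = [-1 0 -3; -1/2 -1 -2; 0 0 1]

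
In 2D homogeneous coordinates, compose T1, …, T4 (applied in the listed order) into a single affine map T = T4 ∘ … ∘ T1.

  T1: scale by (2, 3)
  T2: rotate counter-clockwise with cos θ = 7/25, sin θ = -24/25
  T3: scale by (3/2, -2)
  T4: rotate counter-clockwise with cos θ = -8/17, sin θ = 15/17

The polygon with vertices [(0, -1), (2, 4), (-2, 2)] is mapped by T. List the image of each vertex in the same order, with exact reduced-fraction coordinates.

image vertices: (234/425, -1956/425), (-4152/425, 6918/425), (2748/425, 4818/425)

T1 scale by (2, 3): (0, -1) → (0, -3); (2, 4) → (4, 12); (-2, 2) → (-4, 6)
T2 rotate counter-clockwise with cos θ = 7/25, sin θ = -24/25: (0, -3) → (-72/25, -21/25); (4, 12) → (316/25, -12/25); (-4, 6) → (116/25, 138/25)
T3 scale by (3/2, -2): (-72/25, -21/25) → (-108/25, 42/25); (316/25, -12/25) → (474/25, 24/25); (116/25, 138/25) → (174/25, -276/25)
T4 rotate counter-clockwise with cos θ = -8/17, sin θ = 15/17: (-108/25, 42/25) → (234/425, -1956/425); (474/25, 24/25) → (-4152/425, 6918/425); (174/25, -276/25) → (2748/425, 4818/425)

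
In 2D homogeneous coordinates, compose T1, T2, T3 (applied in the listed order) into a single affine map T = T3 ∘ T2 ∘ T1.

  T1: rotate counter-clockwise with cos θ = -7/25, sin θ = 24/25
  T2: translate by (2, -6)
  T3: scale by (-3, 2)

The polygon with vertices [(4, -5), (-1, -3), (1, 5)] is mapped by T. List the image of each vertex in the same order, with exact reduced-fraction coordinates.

image vertices: (-426/25, -38/25), (-387/25, -306/25), (231/25, -322/25)

T1 rotate counter-clockwise with cos θ = -7/25, sin θ = 24/25: (4, -5) → (92/25, 131/25); (-1, -3) → (79/25, -3/25); (1, 5) → (-127/25, -11/25)
T2 translate by (2, -6): (92/25, 131/25) → (142/25, -19/25); (79/25, -3/25) → (129/25, -153/25); (-127/25, -11/25) → (-77/25, -161/25)
T3 scale by (-3, 2): (142/25, -19/25) → (-426/25, -38/25); (129/25, -153/25) → (-387/25, -306/25); (-77/25, -161/25) → (231/25, -322/25)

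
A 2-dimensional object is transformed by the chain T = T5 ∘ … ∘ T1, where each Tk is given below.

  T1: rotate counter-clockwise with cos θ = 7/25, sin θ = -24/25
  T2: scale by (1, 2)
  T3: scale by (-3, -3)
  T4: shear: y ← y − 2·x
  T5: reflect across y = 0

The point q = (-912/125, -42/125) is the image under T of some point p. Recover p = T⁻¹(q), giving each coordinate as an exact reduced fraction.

T1 = [7/25 24/25 0; -24/25 7/25 0; 0 0 1]
T2·T1 = [7/25 24/25 0; -48/25 14/25 0; 0 0 1]
T3·…·T1 = [-21/25 -72/25 0; 144/25 -42/25 0; 0 0 1]
T4·…·T1 = [-21/25 -72/25 0; 186/25 102/25 0; 0 0 1]
T5·…·T1 = [-21/25 -72/25 0; -186/25 -102/25 0; 0 0 1]
det M = -18; M⁻¹ = [17/75 -4/25 0; -31/75 7/150 0; 0 0 1]
M⁻¹ · (-912/125, -42/125)ᵀ = (-8/5, 3)ᵀ

p = (-8/5, 3)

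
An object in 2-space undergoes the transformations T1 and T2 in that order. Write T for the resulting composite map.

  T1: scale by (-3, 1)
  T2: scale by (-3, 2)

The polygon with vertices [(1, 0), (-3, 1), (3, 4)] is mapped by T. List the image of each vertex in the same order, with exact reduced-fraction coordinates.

T1 scale by (-3, 1): (1, 0) → (-3, 0); (-3, 1) → (9, 1); (3, 4) → (-9, 4)
T2 scale by (-3, 2): (-3, 0) → (9, 0); (9, 1) → (-27, 2); (-9, 4) → (27, 8)

image vertices: (9, 0), (-27, 2), (27, 8)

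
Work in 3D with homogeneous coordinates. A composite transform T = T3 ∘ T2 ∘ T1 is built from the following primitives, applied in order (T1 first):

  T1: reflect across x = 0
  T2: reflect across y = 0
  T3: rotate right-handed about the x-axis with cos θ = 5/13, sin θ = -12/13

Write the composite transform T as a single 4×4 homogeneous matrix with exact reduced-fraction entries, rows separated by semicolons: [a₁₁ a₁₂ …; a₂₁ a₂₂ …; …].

T1 = [-1 0 0 0; 0 1 0 0; 0 0 1 0; 0 0 0 1]
T2·T1 = [-1 0 0 0; 0 -1 0 0; 0 0 1 0; 0 0 0 1]
T3·…·T1 = [-1 0 0 0; 0 -5/13 12/13 0; 0 12/13 5/13 0; 0 0 0 1]

T = [-1 0 0 0; 0 -5/13 12/13 0; 0 12/13 5/13 0; 0 0 0 1]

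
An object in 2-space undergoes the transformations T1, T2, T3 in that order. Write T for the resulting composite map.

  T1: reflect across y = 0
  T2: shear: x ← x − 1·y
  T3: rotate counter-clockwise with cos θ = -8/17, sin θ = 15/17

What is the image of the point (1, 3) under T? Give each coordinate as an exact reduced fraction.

T(p) = (13/17, 84/17)

T1 reflect across y = 0: (1, 3) → (1, -3)
T2 shear: x ← x − 1·y: (1, -3) → (4, -3)
T3 rotate counter-clockwise with cos θ = -8/17, sin θ = 15/17: (4, -3) → (13/17, 84/17)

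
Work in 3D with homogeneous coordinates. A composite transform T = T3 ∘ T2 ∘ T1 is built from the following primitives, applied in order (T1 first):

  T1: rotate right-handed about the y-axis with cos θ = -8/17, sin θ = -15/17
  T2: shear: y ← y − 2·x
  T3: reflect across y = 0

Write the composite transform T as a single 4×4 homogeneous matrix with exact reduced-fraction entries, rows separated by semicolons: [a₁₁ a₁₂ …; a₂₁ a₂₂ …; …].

T = [-8/17 0 -15/17 0; -16/17 -1 -30/17 0; 15/17 0 -8/17 0; 0 0 0 1]

T1 = [-8/17 0 -15/17 0; 0 1 0 0; 15/17 0 -8/17 0; 0 0 0 1]
T2·T1 = [-8/17 0 -15/17 0; 16/17 1 30/17 0; 15/17 0 -8/17 0; 0 0 0 1]
T3·…·T1 = [-8/17 0 -15/17 0; -16/17 -1 -30/17 0; 15/17 0 -8/17 0; 0 0 0 1]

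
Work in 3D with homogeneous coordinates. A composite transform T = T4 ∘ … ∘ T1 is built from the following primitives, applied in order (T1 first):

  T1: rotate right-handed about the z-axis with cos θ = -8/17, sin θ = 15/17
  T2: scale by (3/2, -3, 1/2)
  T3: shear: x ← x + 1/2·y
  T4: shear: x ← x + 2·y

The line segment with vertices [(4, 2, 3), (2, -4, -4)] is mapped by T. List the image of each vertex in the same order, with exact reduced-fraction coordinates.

image vertices: (-423/17, -132/17, 3/2), (-399/17, -186/17, -2)

T1 rotate right-handed about the z-axis with cos θ = -8/17, sin θ = 15/17: (4, 2, 3) → (-62/17, 44/17, 3); (2, -4, -4) → (44/17, 62/17, -4)
T2 scale by (3/2, -3, 1/2): (-62/17, 44/17, 3) → (-93/17, -132/17, 3/2); (44/17, 62/17, -4) → (66/17, -186/17, -2)
T3 shear: x ← x + 1/2·y: (-93/17, -132/17, 3/2) → (-159/17, -132/17, 3/2); (66/17, -186/17, -2) → (-27/17, -186/17, -2)
T4 shear: x ← x + 2·y: (-159/17, -132/17, 3/2) → (-423/17, -132/17, 3/2); (-27/17, -186/17, -2) → (-399/17, -186/17, -2)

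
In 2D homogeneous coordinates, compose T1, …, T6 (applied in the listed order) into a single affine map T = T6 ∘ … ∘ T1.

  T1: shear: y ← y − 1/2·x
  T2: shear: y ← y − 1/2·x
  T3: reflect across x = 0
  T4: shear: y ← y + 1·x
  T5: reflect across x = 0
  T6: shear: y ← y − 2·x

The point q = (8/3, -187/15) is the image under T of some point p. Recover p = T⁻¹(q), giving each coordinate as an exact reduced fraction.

T1 = [1 0 0; -1/2 1 0; 0 0 1]
T2·T1 = [1 0 0; -1 1 0; 0 0 1]
T3·…·T1 = [-1 0 0; -1 1 0; 0 0 1]
T4·…·T1 = [-1 0 0; -2 1 0; 0 0 1]
T5·…·T1 = [1 0 0; -2 1 0; 0 0 1]
T6·…·T1 = [1 0 0; -4 1 0; 0 0 1]
det M = 1; M⁻¹ = [1 0 0; 4 1 0; 0 0 1]
M⁻¹ · (8/3, -187/15)ᵀ = (8/3, -9/5)ᵀ

p = (8/3, -9/5)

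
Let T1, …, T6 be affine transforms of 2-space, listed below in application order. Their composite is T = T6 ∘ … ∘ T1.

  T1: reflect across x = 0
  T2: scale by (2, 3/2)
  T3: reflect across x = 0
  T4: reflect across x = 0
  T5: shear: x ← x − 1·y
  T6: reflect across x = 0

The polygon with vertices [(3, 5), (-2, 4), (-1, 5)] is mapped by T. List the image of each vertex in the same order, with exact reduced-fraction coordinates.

image vertices: (27/2, 15/2), (2, 6), (11/2, 15/2)

T1 reflect across x = 0: (3, 5) → (-3, 5); (-2, 4) → (2, 4); (-1, 5) → (1, 5)
T2 scale by (2, 3/2): (-3, 5) → (-6, 15/2); (2, 4) → (4, 6); (1, 5) → (2, 15/2)
T3 reflect across x = 0: (-6, 15/2) → (6, 15/2); (4, 6) → (-4, 6); (2, 15/2) → (-2, 15/2)
T4 reflect across x = 0: (6, 15/2) → (-6, 15/2); (-4, 6) → (4, 6); (-2, 15/2) → (2, 15/2)
T5 shear: x ← x − 1·y: (-6, 15/2) → (-27/2, 15/2); (4, 6) → (-2, 6); (2, 15/2) → (-11/2, 15/2)
T6 reflect across x = 0: (-27/2, 15/2) → (27/2, 15/2); (-2, 6) → (2, 6); (-11/2, 15/2) → (11/2, 15/2)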